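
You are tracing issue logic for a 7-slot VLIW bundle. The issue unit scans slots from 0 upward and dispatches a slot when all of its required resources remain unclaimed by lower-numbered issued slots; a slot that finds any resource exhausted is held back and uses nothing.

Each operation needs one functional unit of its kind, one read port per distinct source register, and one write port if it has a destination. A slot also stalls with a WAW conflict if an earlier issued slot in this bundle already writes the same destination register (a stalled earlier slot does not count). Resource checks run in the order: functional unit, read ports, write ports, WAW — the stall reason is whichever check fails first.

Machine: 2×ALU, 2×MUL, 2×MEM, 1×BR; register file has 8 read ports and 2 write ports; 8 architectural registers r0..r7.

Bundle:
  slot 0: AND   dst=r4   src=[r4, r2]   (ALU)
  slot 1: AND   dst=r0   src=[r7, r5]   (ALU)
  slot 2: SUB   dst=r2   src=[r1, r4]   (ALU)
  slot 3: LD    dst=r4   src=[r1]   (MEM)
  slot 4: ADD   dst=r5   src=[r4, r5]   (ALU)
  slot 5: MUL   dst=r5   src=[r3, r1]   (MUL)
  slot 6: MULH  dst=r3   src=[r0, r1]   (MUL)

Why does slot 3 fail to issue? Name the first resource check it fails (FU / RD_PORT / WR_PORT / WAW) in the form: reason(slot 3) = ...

(0) want 1×ALU +2rd +1wr — yes → AL1|MU2|ME2|BR1|rd6|wr1
(1) want 1×ALU +2rd +1wr — yes → AL0|MU2|ME2|BR1|rd4|wr0
(2) want 1×ALU +2rd +1wr — FU → AL0|MU2|ME2|BR1|rd4|wr0
(3) want 1×MEM +1rd +1wr — WR_PORT → AL0|MU2|ME2|BR1|rd4|wr0
(4) want 1×ALU +2rd +1wr — FU → AL0|MU2|ME2|BR1|rd4|wr0
(5) want 1×MUL +2rd +1wr — WR_PORT → AL0|MU2|ME2|BR1|rd4|wr0
(6) want 1×MUL +2rd +1wr — WR_PORT → AL0|MU2|ME2|BR1|rd4|wr0

reason(slot 3) = WR_PORT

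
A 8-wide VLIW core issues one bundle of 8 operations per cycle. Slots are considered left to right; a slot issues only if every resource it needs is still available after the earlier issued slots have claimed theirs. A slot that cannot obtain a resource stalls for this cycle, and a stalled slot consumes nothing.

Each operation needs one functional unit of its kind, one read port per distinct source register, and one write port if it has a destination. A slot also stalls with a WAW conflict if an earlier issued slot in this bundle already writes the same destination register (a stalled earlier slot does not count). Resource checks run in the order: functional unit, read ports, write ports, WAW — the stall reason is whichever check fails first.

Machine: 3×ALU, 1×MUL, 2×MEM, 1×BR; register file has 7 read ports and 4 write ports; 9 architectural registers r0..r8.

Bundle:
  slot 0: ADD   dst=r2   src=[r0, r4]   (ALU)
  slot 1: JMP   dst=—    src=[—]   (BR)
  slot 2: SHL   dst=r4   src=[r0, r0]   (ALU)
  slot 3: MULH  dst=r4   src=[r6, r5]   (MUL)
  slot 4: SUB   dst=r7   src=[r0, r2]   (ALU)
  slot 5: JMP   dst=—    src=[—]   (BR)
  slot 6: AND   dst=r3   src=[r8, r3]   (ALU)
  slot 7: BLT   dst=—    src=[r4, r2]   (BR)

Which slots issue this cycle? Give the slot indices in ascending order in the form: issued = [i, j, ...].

[0] ALU needs rd=2 wr=1: ok; after: ALU=2 MUL=1 MEM=2 BR=1, R=5, W=3
[1] BR needs rd=0 wr=0: ok; after: ALU=2 MUL=1 MEM=2 BR=0, R=5, W=3
[2] ALU needs rd=1 wr=1: ok; after: ALU=1 MUL=1 MEM=2 BR=0, R=4, W=2
[3] MUL needs rd=2 wr=1: WAW; after: ALU=1 MUL=1 MEM=2 BR=0, R=4, W=2
[4] ALU needs rd=2 wr=1: ok; after: ALU=0 MUL=1 MEM=2 BR=0, R=2, W=1
[5] BR needs rd=0 wr=0: FU; after: ALU=0 MUL=1 MEM=2 BR=0, R=2, W=1
[6] ALU needs rd=2 wr=1: FU; after: ALU=0 MUL=1 MEM=2 BR=0, R=2, W=1
[7] BR needs rd=2 wr=0: FU; after: ALU=0 MUL=1 MEM=2 BR=0, R=2, W=1

issued = [0, 1, 2, 4]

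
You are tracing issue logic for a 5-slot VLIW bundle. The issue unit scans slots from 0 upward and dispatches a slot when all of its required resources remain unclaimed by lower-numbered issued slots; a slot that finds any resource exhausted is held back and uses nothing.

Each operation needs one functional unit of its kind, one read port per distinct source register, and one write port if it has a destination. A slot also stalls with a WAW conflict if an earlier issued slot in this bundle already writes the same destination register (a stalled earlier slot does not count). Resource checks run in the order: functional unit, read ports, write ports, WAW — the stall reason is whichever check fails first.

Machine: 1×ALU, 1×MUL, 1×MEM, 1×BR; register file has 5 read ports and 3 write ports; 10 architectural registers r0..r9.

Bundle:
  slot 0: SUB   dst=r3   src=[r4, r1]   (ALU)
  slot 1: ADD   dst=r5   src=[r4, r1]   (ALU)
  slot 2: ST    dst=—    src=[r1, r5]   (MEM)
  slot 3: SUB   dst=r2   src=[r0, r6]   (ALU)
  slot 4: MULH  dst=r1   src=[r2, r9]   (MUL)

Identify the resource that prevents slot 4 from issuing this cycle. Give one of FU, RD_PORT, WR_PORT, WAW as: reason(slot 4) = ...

#0 ALU src=r4,r1 dispatched  <A:0 Mu:1 Ld:1 B:1 rd:3 wr:2>
#1 ALU src=r4,r1 held:FU  <A:0 Mu:1 Ld:1 B:1 rd:3 wr:2>
#2 MEM src=r1,r5 dispatched  <A:0 Mu:1 Ld:0 B:1 rd:1 wr:2>
#3 ALU src=r0,r6 held:FU  <A:0 Mu:1 Ld:0 B:1 rd:1 wr:2>
#4 MUL src=r2,r9 held:RD_PORT  <A:0 Mu:1 Ld:0 B:1 rd:1 wr:2>

reason(slot 4) = RD_PORT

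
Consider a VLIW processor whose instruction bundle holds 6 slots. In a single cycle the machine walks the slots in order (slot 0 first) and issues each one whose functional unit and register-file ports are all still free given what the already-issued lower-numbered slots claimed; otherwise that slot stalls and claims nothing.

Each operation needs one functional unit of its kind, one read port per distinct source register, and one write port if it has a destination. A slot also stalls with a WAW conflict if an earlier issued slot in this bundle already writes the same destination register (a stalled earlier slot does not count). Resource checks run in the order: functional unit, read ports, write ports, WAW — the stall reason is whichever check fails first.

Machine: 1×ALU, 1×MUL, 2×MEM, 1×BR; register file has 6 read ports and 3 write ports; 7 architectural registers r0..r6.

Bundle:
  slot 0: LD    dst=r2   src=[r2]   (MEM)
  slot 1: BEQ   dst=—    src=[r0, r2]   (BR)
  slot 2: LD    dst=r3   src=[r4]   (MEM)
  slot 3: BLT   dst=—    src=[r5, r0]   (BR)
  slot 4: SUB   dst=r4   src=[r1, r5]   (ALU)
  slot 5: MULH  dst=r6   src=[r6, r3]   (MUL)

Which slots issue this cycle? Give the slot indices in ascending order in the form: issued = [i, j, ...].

issued = [0, 1, 2, 4]

[0] MEM needs rd=1 wr=1: ok; after: ALU=1 MUL=1 MEM=1 BR=1, R=5, W=2
[1] BR needs rd=2 wr=0: ok; after: ALU=1 MUL=1 MEM=1 BR=0, R=3, W=2
[2] MEM needs rd=1 wr=1: ok; after: ALU=1 MUL=1 MEM=0 BR=0, R=2, W=1
[3] BR needs rd=2 wr=0: FU; after: ALU=1 MUL=1 MEM=0 BR=0, R=2, W=1
[4] ALU needs rd=2 wr=1: ok; after: ALU=0 MUL=1 MEM=0 BR=0, R=0, W=0
[5] MUL needs rd=2 wr=1: RD_PORT; after: ALU=0 MUL=1 MEM=0 BR=0, R=0, W=0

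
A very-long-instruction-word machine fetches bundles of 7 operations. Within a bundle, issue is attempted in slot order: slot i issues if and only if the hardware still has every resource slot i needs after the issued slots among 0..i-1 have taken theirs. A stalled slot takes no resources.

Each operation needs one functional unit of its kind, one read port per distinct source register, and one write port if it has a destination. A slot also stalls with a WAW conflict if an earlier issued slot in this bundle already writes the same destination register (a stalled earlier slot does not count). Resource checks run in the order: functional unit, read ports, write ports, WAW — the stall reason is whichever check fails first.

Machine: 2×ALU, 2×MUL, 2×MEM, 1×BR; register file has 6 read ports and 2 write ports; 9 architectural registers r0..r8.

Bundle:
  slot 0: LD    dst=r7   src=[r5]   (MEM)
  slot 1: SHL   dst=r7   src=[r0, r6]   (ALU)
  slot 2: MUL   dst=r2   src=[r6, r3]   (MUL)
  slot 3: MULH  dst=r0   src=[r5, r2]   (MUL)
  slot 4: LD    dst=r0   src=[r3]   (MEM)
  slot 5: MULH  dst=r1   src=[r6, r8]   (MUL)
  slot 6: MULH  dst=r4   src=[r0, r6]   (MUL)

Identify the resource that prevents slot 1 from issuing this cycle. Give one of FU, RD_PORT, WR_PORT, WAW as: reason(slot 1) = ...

#0 MEM src=r5 dispatched  <A:2 Mu:2 Ld:1 B:1 rd:5 wr:1>
#1 ALU src=r0,r6 held:WAW  <A:2 Mu:2 Ld:1 B:1 rd:5 wr:1>
#2 MUL src=r6,r3 dispatched  <A:2 Mu:1 Ld:1 B:1 rd:3 wr:0>
#3 MUL src=r5,r2 held:WR_PORT  <A:2 Mu:1 Ld:1 B:1 rd:3 wr:0>
#4 MEM src=r3 held:WR_PORT  <A:2 Mu:1 Ld:1 B:1 rd:3 wr:0>
#5 MUL src=r6,r8 held:WR_PORT  <A:2 Mu:1 Ld:1 B:1 rd:3 wr:0>
#6 MUL src=r0,r6 held:WR_PORT  <A:2 Mu:1 Ld:1 B:1 rd:3 wr:0>

reason(slot 1) = WAW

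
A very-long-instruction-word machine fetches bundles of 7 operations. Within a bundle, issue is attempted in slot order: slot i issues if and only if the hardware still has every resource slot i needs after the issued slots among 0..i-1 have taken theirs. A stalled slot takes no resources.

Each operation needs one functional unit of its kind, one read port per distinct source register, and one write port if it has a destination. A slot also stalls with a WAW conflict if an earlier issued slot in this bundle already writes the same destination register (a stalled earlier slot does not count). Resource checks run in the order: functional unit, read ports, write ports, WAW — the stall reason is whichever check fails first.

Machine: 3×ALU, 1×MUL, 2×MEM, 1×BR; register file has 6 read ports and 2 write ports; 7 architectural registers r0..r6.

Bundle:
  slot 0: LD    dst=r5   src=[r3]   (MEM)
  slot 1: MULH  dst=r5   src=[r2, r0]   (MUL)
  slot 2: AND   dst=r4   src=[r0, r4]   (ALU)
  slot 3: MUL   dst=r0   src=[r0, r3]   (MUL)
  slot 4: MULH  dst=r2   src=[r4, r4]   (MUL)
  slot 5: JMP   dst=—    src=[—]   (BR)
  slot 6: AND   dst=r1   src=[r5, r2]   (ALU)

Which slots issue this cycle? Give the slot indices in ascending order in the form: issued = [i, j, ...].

[0] MEM needs rd=1 wr=1: ok; after: ALU=3 MUL=1 MEM=1 BR=1, R=5, W=1
[1] MUL needs rd=2 wr=1: WAW; after: ALU=3 MUL=1 MEM=1 BR=1, R=5, W=1
[2] ALU needs rd=2 wr=1: ok; after: ALU=2 MUL=1 MEM=1 BR=1, R=3, W=0
[3] MUL needs rd=2 wr=1: WR_PORT; after: ALU=2 MUL=1 MEM=1 BR=1, R=3, W=0
[4] MUL needs rd=1 wr=1: WR_PORT; after: ALU=2 MUL=1 MEM=1 BR=1, R=3, W=0
[5] BR needs rd=0 wr=0: ok; after: ALU=2 MUL=1 MEM=1 BR=0, R=3, W=0
[6] ALU needs rd=2 wr=1: WR_PORT; after: ALU=2 MUL=1 MEM=1 BR=0, R=3, W=0

issued = [0, 2, 5]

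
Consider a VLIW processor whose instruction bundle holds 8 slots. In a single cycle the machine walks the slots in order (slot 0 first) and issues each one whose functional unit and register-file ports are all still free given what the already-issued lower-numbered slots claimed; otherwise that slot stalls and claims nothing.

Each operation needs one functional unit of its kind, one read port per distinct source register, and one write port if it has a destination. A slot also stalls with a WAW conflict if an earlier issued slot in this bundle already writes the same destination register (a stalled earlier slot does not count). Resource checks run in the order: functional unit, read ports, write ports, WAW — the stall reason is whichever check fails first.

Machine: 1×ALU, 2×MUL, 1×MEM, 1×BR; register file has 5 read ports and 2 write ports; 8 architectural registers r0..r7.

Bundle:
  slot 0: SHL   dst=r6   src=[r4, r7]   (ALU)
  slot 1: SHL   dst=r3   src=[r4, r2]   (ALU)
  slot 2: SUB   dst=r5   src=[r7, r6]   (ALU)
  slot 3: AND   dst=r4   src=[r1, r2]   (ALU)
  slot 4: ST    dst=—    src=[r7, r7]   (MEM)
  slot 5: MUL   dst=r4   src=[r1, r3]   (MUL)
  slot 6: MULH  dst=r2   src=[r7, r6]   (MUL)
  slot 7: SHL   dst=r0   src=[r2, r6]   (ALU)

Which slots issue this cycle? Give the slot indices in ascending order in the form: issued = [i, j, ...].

issued = [0, 4, 5]

[0] ALU needs rd=2 wr=1: ok; after: ALU=0 MUL=2 MEM=1 BR=1, R=3, W=1
[1] ALU needs rd=2 wr=1: FU; after: ALU=0 MUL=2 MEM=1 BR=1, R=3, W=1
[2] ALU needs rd=2 wr=1: FU; after: ALU=0 MUL=2 MEM=1 BR=1, R=3, W=1
[3] ALU needs rd=2 wr=1: FU; after: ALU=0 MUL=2 MEM=1 BR=1, R=3, W=1
[4] MEM needs rd=1 wr=0: ok; after: ALU=0 MUL=2 MEM=0 BR=1, R=2, W=1
[5] MUL needs rd=2 wr=1: ok; after: ALU=0 MUL=1 MEM=0 BR=1, R=0, W=0
[6] MUL needs rd=2 wr=1: RD_PORT; after: ALU=0 MUL=1 MEM=0 BR=1, R=0, W=0
[7] ALU needs rd=2 wr=1: FU; after: ALU=0 MUL=1 MEM=0 BR=1, R=0, W=0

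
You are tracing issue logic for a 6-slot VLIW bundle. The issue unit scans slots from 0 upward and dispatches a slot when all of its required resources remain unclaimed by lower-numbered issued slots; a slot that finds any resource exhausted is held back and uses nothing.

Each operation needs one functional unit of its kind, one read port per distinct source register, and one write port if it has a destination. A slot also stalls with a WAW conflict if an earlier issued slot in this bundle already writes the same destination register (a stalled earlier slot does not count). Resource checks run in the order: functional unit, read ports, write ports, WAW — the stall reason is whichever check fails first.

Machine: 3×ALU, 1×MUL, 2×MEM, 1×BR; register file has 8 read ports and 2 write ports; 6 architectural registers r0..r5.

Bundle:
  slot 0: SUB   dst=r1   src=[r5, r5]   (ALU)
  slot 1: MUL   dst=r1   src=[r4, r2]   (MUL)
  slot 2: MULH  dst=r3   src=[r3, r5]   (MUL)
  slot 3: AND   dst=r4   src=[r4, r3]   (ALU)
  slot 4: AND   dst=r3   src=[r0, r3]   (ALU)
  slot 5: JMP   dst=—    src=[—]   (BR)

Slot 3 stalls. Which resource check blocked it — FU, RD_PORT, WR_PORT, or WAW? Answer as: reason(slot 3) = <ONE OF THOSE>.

slot 0 (ALU): ISSUE — free A2,Mu1,Ld2,B1 rp7 wp1
slot 1 (MUL): stall WAW — free A2,Mu1,Ld2,B1 rp7 wp1
slot 2 (MUL): ISSUE — free A2,Mu0,Ld2,B1 rp5 wp0
slot 3 (ALU): stall WR_PORT — free A2,Mu0,Ld2,B1 rp5 wp0
slot 4 (ALU): stall WR_PORT — free A2,Mu0,Ld2,B1 rp5 wp0
slot 5 (BR): ISSUE — free A2,Mu0,Ld2,B0 rp5 wp0

reason(slot 3) = WR_PORT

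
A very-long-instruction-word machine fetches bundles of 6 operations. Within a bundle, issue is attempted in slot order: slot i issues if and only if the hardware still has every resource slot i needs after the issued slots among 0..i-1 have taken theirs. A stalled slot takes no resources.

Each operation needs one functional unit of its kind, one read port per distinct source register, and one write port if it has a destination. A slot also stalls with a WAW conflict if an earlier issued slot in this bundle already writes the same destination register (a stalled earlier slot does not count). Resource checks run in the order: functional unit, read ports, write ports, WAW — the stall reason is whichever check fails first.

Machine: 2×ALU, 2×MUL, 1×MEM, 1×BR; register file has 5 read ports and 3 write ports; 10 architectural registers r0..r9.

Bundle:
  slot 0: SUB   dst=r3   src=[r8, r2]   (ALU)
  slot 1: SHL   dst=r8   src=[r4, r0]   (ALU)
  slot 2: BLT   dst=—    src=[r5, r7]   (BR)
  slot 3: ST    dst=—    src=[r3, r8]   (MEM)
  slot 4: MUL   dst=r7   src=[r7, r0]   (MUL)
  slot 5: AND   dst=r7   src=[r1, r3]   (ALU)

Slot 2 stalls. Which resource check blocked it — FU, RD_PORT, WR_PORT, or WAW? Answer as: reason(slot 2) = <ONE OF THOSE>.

reason(slot 2) = RD_PORT

#0 ALU src=r8,r2 dispatched  <A:1 Mu:2 Ld:1 B:1 rd:3 wr:2>
#1 ALU src=r4,r0 dispatched  <A:0 Mu:2 Ld:1 B:1 rd:1 wr:1>
#2 BR src=r5,r7 held:RD_PORT  <A:0 Mu:2 Ld:1 B:1 rd:1 wr:1>
#3 MEM src=r3,r8 held:RD_PORT  <A:0 Mu:2 Ld:1 B:1 rd:1 wr:1>
#4 MUL src=r7,r0 held:RD_PORT  <A:0 Mu:2 Ld:1 B:1 rd:1 wr:1>
#5 ALU src=r1,r3 held:FU  <A:0 Mu:2 Ld:1 B:1 rd:1 wr:1>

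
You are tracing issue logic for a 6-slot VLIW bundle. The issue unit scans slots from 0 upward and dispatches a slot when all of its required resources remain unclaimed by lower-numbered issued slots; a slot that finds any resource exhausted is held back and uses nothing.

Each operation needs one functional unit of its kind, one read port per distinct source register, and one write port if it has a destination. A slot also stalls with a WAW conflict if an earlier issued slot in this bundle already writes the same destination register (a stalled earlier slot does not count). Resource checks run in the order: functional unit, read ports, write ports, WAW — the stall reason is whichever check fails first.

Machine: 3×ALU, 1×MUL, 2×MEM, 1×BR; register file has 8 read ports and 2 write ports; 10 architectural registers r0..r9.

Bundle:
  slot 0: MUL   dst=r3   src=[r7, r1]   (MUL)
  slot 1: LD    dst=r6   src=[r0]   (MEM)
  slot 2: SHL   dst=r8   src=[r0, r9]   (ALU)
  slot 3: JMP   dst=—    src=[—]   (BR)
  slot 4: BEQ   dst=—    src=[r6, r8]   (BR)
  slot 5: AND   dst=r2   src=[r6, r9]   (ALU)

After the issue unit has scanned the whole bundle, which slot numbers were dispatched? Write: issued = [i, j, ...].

issued = [0, 1, 3]

  0. MUL→r3 ⇒ go  {3A/0Mu/2Ld/1B | 6r 1w}
  1. MEM→r6 ⇒ go  {3A/0Mu/1Ld/1B | 5r 0w}
  2. ALU→r8 ⇒ no(WR_PORT)  {3A/0Mu/1Ld/1B | 5r 0w}
  3. BR ⇒ go  {3A/0Mu/1Ld/0B | 5r 0w}
  4. BR ⇒ no(FU)  {3A/0Mu/1Ld/0B | 5r 0w}
  5. ALU→r2 ⇒ no(WR_PORT)  {3A/0Mu/1Ld/0B | 5r 0w}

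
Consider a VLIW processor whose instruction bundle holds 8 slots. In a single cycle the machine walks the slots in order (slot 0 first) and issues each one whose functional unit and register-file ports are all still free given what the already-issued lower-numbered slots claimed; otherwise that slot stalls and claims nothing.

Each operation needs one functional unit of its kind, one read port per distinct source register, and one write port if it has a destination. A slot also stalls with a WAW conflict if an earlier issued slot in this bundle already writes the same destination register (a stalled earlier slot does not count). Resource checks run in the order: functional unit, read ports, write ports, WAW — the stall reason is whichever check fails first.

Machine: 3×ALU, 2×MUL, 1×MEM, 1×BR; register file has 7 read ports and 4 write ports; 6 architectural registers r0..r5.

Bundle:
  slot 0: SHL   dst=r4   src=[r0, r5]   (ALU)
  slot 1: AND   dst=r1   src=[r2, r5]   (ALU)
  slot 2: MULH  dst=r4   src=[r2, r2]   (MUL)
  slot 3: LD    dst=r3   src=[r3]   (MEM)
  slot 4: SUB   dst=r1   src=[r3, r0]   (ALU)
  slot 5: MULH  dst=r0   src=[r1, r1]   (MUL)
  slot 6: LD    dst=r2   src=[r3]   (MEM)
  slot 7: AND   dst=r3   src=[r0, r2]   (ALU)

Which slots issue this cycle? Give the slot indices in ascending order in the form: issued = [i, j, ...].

[0] ALU needs rd=2 wr=1: ok; after: ALU=2 MUL=2 MEM=1 BR=1, R=5, W=3
[1] ALU needs rd=2 wr=1: ok; after: ALU=1 MUL=2 MEM=1 BR=1, R=3, W=2
[2] MUL needs rd=1 wr=1: WAW; after: ALU=1 MUL=2 MEM=1 BR=1, R=3, W=2
[3] MEM needs rd=1 wr=1: ok; after: ALU=1 MUL=2 MEM=0 BR=1, R=2, W=1
[4] ALU needs rd=2 wr=1: WAW; after: ALU=1 MUL=2 MEM=0 BR=1, R=2, W=1
[5] MUL needs rd=1 wr=1: ok; after: ALU=1 MUL=1 MEM=0 BR=1, R=1, W=0
[6] MEM needs rd=1 wr=1: FU; after: ALU=1 MUL=1 MEM=0 BR=1, R=1, W=0
[7] ALU needs rd=2 wr=1: RD_PORT; after: ALU=1 MUL=1 MEM=0 BR=1, R=1, W=0

issued = [0, 1, 3, 5]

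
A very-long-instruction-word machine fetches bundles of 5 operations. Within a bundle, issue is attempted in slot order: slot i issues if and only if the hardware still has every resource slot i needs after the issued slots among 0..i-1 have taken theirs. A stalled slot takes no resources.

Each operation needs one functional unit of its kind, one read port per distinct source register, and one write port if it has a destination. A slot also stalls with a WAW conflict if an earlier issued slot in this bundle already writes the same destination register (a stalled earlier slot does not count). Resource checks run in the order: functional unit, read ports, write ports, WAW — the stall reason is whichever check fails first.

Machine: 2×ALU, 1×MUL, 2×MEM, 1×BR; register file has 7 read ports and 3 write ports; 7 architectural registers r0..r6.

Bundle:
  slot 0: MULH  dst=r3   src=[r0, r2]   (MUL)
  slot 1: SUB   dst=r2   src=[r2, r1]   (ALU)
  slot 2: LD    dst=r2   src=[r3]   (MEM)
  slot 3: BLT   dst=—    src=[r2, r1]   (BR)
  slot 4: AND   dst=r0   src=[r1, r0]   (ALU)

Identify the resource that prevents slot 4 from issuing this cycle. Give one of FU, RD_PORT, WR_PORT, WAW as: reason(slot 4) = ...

reason(slot 4) = RD_PORT

[0] MUL needs rd=2 wr=1: ok; after: ALU=2 MUL=0 MEM=2 BR=1, R=5, W=2
[1] ALU needs rd=2 wr=1: ok; after: ALU=1 MUL=0 MEM=2 BR=1, R=3, W=1
[2] MEM needs rd=1 wr=1: WAW; after: ALU=1 MUL=0 MEM=2 BR=1, R=3, W=1
[3] BR needs rd=2 wr=0: ok; after: ALU=1 MUL=0 MEM=2 BR=0, R=1, W=1
[4] ALU needs rd=2 wr=1: RD_PORT; after: ALU=1 MUL=0 MEM=2 BR=0, R=1, W=1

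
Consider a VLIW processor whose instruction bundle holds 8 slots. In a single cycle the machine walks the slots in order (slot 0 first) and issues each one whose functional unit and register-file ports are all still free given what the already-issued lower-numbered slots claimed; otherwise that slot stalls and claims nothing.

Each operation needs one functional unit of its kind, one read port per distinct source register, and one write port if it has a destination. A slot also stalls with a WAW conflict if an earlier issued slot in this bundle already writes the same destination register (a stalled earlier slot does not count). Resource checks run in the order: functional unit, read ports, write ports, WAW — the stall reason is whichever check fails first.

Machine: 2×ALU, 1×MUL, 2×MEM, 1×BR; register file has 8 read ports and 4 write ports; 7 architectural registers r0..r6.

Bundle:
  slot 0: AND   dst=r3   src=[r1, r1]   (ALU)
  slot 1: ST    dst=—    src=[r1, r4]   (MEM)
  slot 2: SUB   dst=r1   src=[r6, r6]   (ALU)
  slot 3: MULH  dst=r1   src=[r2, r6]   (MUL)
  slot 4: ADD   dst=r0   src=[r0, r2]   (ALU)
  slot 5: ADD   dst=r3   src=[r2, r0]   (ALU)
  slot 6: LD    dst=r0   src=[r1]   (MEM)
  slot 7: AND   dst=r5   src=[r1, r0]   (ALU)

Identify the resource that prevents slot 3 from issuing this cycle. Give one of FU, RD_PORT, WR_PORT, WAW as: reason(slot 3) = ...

reason(slot 3) = WAW

slot 0 (ALU): ISSUE — free A1,Mu1,Ld2,B1 rp7 wp3
slot 1 (MEM): ISSUE — free A1,Mu1,Ld1,B1 rp5 wp3
slot 2 (ALU): ISSUE — free A0,Mu1,Ld1,B1 rp4 wp2
slot 3 (MUL): stall WAW — free A0,Mu1,Ld1,B1 rp4 wp2
slot 4 (ALU): stall FU — free A0,Mu1,Ld1,B1 rp4 wp2
slot 5 (ALU): stall FU — free A0,Mu1,Ld1,B1 rp4 wp2
slot 6 (MEM): ISSUE — free A0,Mu1,Ld0,B1 rp3 wp1
slot 7 (ALU): stall FU — free A0,Mu1,Ld0,B1 rp3 wp1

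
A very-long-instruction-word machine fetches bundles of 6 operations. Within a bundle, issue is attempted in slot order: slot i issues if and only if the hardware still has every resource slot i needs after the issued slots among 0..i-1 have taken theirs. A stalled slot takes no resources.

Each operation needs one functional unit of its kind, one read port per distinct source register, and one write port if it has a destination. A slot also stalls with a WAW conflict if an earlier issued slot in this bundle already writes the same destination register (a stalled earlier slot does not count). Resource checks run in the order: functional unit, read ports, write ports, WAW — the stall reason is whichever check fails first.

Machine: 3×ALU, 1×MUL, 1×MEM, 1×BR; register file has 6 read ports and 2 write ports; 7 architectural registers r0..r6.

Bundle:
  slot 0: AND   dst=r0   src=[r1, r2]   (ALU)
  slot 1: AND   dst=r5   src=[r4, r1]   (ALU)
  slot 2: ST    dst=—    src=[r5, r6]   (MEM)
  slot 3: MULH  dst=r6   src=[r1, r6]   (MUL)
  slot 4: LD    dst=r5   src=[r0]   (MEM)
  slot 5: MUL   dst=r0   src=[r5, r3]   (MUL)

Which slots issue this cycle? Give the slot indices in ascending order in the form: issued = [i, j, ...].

#0 ALU src=r1,r2 dispatched  <A:2 Mu:1 Ld:1 B:1 rd:4 wr:1>
#1 ALU src=r4,r1 dispatched  <A:1 Mu:1 Ld:1 B:1 rd:2 wr:0>
#2 MEM src=r5,r6 dispatched  <A:1 Mu:1 Ld:0 B:1 rd:0 wr:0>
#3 MUL src=r1,r6 held:RD_PORT  <A:1 Mu:1 Ld:0 B:1 rd:0 wr:0>
#4 MEM src=r0 held:FU  <A:1 Mu:1 Ld:0 B:1 rd:0 wr:0>
#5 MUL src=r5,r3 held:RD_PORT  <A:1 Mu:1 Ld:0 B:1 rd:0 wr:0>

issued = [0, 1, 2]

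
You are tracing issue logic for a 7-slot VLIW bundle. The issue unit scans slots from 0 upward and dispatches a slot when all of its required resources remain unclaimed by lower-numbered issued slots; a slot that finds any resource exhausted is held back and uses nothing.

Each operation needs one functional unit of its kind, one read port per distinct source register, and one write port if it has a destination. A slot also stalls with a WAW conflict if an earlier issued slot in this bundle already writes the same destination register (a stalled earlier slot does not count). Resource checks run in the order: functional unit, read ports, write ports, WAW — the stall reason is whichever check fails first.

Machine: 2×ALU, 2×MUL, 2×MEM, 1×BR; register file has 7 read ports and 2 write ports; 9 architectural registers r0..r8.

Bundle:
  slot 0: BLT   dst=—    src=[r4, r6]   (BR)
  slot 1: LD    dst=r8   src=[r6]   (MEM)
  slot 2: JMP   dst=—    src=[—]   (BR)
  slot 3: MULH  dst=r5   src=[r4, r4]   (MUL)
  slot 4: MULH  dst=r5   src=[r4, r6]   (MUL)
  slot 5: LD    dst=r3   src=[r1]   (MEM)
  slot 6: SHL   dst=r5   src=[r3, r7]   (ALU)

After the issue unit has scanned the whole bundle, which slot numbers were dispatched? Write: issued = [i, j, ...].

issued = [0, 1, 3]

(0) want 1×BR +2rd +0wr — yes → AL2|MU2|ME2|BR0|rd5|wr2
(1) want 1×MEM +1rd +1wr — yes → AL2|MU2|ME1|BR0|rd4|wr1
(2) want 1×BR +0rd +0wr — FU → AL2|MU2|ME1|BR0|rd4|wr1
(3) want 1×MUL +1rd +1wr — yes → AL2|MU1|ME1|BR0|rd3|wr0
(4) want 1×MUL +2rd +1wr — WR_PORT → AL2|MU1|ME1|BR0|rd3|wr0
(5) want 1×MEM +1rd +1wr — WR_PORT → AL2|MU1|ME1|BR0|rd3|wr0
(6) want 1×ALU +2rd +1wr — WR_PORT → AL2|MU1|ME1|BR0|rd3|wr0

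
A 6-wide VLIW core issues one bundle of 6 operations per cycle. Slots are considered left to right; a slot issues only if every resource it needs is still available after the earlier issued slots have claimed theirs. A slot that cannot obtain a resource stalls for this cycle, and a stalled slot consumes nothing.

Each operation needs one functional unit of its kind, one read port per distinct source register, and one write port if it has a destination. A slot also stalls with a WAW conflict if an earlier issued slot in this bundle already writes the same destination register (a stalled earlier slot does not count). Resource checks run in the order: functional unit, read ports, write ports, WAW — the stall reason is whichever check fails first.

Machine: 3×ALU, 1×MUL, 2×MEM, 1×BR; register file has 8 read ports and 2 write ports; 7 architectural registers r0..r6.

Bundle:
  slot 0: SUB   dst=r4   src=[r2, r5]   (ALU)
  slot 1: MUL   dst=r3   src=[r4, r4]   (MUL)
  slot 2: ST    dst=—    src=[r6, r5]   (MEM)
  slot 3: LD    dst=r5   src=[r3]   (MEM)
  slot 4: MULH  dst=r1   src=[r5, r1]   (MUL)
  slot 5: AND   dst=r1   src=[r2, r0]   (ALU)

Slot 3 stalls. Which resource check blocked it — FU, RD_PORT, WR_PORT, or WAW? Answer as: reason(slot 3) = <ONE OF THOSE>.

(0) want 1×ALU +2rd +1wr — yes → AL2|MU1|ME2|BR1|rd6|wr1
(1) want 1×MUL +1rd +1wr — yes → AL2|MU0|ME2|BR1|rd5|wr0
(2) want 1×MEM +2rd +0wr — yes → AL2|MU0|ME1|BR1|rd3|wr0
(3) want 1×MEM +1rd +1wr — WR_PORT → AL2|MU0|ME1|BR1|rd3|wr0
(4) want 1×MUL +2rd +1wr — FU → AL2|MU0|ME1|BR1|rd3|wr0
(5) want 1×ALU +2rd +1wr — WR_PORT → AL2|MU0|ME1|BR1|rd3|wr0

reason(slot 3) = WR_PORT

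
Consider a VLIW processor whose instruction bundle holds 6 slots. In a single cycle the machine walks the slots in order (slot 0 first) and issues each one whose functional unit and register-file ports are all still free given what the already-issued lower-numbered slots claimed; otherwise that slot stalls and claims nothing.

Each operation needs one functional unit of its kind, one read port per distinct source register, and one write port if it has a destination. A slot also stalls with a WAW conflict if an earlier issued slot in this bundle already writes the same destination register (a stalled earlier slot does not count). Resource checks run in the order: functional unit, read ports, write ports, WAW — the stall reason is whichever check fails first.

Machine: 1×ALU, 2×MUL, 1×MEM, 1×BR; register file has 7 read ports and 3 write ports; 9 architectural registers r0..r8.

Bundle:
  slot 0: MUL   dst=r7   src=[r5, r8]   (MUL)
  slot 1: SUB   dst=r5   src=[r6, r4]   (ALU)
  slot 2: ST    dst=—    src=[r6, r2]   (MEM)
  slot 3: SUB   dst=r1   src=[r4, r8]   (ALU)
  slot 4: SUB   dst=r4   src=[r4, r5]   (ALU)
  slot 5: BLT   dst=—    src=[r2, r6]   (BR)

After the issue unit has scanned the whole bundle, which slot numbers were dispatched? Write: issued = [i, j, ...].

issued = [0, 1, 2]

(0) want 1×MUL +2rd +1wr — yes → AL1|MU1|ME1|BR1|rd5|wr2
(1) want 1×ALU +2rd +1wr — yes → AL0|MU1|ME1|BR1|rd3|wr1
(2) want 1×MEM +2rd +0wr — yes → AL0|MU1|ME0|BR1|rd1|wr1
(3) want 1×ALU +2rd +1wr — FU → AL0|MU1|ME0|BR1|rd1|wr1
(4) want 1×ALU +2rd +1wr — FU → AL0|MU1|ME0|BR1|rd1|wr1
(5) want 1×BR +2rd +0wr — RD_PORT → AL0|MU1|ME0|BR1|rd1|wr1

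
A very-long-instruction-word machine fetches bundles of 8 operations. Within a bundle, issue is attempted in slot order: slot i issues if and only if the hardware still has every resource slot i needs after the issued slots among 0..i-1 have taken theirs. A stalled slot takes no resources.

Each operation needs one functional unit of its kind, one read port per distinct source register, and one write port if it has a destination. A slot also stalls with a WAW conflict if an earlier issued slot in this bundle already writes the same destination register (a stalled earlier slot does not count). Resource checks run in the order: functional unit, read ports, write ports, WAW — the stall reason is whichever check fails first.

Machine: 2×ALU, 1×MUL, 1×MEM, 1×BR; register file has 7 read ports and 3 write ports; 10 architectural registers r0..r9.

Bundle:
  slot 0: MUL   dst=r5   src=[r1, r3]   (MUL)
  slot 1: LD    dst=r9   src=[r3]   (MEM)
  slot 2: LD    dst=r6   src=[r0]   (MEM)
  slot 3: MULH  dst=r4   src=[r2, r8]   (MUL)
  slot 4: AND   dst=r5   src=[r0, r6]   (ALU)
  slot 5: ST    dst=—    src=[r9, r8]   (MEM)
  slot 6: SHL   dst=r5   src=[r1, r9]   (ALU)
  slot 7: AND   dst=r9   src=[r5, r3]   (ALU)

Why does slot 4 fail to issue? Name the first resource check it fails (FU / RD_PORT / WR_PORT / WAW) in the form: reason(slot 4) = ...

[0] MUL needs rd=2 wr=1: ok; after: ALU=2 MUL=0 MEM=1 BR=1, R=5, W=2
[1] MEM needs rd=1 wr=1: ok; after: ALU=2 MUL=0 MEM=0 BR=1, R=4, W=1
[2] MEM needs rd=1 wr=1: FU; after: ALU=2 MUL=0 MEM=0 BR=1, R=4, W=1
[3] MUL needs rd=2 wr=1: FU; after: ALU=2 MUL=0 MEM=0 BR=1, R=4, W=1
[4] ALU needs rd=2 wr=1: WAW; after: ALU=2 MUL=0 MEM=0 BR=1, R=4, W=1
[5] MEM needs rd=2 wr=0: FU; after: ALU=2 MUL=0 MEM=0 BR=1, R=4, W=1
[6] ALU needs rd=2 wr=1: WAW; after: ALU=2 MUL=0 MEM=0 BR=1, R=4, W=1
[7] ALU needs rd=2 wr=1: WAW; after: ALU=2 MUL=0 MEM=0 BR=1, R=4, W=1

reason(slot 4) = WAW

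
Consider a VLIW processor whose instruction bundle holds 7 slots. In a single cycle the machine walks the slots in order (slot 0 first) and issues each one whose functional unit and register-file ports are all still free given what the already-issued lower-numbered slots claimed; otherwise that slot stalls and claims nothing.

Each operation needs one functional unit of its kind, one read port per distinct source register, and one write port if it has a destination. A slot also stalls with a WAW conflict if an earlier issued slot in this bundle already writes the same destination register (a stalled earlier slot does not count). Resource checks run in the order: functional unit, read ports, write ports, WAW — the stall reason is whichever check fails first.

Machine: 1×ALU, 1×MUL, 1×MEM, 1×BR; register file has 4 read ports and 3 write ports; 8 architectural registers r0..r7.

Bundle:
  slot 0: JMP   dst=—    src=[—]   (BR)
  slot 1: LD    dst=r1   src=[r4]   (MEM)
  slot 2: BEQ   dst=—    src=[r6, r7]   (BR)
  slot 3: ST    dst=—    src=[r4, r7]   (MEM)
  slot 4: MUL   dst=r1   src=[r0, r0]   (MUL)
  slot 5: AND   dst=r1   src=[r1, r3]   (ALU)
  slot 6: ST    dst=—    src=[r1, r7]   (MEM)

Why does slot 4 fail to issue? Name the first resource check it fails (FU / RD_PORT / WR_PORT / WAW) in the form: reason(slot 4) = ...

#0 BR src=- dispatched  <A:1 Mu:1 Ld:1 B:0 rd:4 wr:3>
#1 MEM src=r4 dispatched  <A:1 Mu:1 Ld:0 B:0 rd:3 wr:2>
#2 BR src=r6,r7 held:FU  <A:1 Mu:1 Ld:0 B:0 rd:3 wr:2>
#3 MEM src=r4,r7 held:FU  <A:1 Mu:1 Ld:0 B:0 rd:3 wr:2>
#4 MUL src=r0,r0 held:WAW  <A:1 Mu:1 Ld:0 B:0 rd:3 wr:2>
#5 ALU src=r1,r3 held:WAW  <A:1 Mu:1 Ld:0 B:0 rd:3 wr:2>
#6 MEM src=r1,r7 held:FU  <A:1 Mu:1 Ld:0 B:0 rd:3 wr:2>

reason(slot 4) = WAW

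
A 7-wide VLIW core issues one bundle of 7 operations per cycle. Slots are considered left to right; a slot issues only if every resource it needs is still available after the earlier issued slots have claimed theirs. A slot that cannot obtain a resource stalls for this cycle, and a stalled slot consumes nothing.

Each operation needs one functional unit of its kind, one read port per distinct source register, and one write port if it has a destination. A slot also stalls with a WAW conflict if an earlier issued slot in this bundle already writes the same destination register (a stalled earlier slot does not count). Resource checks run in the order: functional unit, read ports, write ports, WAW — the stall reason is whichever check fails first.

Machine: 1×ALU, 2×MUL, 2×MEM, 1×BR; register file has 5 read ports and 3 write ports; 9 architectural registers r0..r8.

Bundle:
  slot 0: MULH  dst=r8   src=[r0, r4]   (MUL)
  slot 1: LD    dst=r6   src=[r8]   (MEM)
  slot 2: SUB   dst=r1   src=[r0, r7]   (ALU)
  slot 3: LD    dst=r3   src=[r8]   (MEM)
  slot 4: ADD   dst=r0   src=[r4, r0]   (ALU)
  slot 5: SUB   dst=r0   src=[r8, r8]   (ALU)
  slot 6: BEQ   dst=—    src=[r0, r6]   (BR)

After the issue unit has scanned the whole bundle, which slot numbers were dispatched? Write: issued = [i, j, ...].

#0 MUL src=r0,r4 dispatched  <A:1 Mu:1 Ld:2 B:1 rd:3 wr:2>
#1 MEM src=r8 dispatched  <A:1 Mu:1 Ld:1 B:1 rd:2 wr:1>
#2 ALU src=r0,r7 dispatched  <A:0 Mu:1 Ld:1 B:1 rd:0 wr:0>
#3 MEM src=r8 held:RD_PORT  <A:0 Mu:1 Ld:1 B:1 rd:0 wr:0>
#4 ALU src=r4,r0 held:FU  <A:0 Mu:1 Ld:1 B:1 rd:0 wr:0>
#5 ALU src=r8,r8 held:FU  <A:0 Mu:1 Ld:1 B:1 rd:0 wr:0>
#6 BR src=r0,r6 held:RD_PORT  <A:0 Mu:1 Ld:1 B:1 rd:0 wr:0>

issued = [0, 1, 2]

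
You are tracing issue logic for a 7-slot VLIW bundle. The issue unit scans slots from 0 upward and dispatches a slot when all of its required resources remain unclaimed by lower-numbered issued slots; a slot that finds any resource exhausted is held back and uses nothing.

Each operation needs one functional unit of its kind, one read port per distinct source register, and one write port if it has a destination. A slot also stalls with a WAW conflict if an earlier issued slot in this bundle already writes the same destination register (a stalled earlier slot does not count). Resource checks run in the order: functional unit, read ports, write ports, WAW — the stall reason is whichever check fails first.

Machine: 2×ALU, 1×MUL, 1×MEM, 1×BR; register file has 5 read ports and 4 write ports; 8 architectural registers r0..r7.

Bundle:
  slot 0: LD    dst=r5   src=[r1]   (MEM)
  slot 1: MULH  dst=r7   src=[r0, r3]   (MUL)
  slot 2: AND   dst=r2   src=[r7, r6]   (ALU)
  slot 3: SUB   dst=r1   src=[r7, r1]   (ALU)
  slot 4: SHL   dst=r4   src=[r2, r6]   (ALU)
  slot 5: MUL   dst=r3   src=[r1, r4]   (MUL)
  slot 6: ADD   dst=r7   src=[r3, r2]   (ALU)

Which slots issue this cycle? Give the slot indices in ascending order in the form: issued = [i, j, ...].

issued = [0, 1, 2]

(0) want 1×MEM +1rd +1wr — yes → AL2|MU1|ME0|BR1|rd4|wr3
(1) want 1×MUL +2rd +1wr — yes → AL2|MU0|ME0|BR1|rd2|wr2
(2) want 1×ALU +2rd +1wr — yes → AL1|MU0|ME0|BR1|rd0|wr1
(3) want 1×ALU +2rd +1wr — RD_PORT → AL1|MU0|ME0|BR1|rd0|wr1
(4) want 1×ALU +2rd +1wr — RD_PORT → AL1|MU0|ME0|BR1|rd0|wr1
(5) want 1×MUL +2rd +1wr — FU → AL1|MU0|ME0|BR1|rd0|wr1
(6) want 1×ALU +2rd +1wr — RD_PORT → AL1|MU0|ME0|BR1|rd0|wr1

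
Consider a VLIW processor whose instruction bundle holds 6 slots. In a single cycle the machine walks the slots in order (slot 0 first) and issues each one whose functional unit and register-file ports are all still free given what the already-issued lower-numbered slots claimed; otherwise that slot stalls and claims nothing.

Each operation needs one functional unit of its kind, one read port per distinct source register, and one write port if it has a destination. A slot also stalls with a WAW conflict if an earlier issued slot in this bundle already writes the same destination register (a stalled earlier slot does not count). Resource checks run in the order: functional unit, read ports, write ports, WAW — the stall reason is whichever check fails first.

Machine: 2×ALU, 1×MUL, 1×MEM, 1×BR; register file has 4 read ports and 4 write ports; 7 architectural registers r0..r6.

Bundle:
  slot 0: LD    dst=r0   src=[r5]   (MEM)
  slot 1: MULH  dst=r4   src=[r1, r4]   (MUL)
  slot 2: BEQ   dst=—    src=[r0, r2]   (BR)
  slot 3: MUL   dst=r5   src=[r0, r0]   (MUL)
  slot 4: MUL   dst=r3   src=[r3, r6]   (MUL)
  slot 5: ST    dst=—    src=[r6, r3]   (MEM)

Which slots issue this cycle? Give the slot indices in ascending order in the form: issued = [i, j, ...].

(0) want 1×MEM +1rd +1wr — yes → AL2|MU1|ME0|BR1|rd3|wr3
(1) want 1×MUL +2rd +1wr — yes → AL2|MU0|ME0|BR1|rd1|wr2
(2) want 1×BR +2rd +0wr — RD_PORT → AL2|MU0|ME0|BR1|rd1|wr2
(3) want 1×MUL +1rd +1wr — FU → AL2|MU0|ME0|BR1|rd1|wr2
(4) want 1×MUL +2rd +1wr — FU → AL2|MU0|ME0|BR1|rd1|wr2
(5) want 1×MEM +2rd +0wr — FU → AL2|MU0|ME0|BR1|rd1|wr2

issued = [0, 1]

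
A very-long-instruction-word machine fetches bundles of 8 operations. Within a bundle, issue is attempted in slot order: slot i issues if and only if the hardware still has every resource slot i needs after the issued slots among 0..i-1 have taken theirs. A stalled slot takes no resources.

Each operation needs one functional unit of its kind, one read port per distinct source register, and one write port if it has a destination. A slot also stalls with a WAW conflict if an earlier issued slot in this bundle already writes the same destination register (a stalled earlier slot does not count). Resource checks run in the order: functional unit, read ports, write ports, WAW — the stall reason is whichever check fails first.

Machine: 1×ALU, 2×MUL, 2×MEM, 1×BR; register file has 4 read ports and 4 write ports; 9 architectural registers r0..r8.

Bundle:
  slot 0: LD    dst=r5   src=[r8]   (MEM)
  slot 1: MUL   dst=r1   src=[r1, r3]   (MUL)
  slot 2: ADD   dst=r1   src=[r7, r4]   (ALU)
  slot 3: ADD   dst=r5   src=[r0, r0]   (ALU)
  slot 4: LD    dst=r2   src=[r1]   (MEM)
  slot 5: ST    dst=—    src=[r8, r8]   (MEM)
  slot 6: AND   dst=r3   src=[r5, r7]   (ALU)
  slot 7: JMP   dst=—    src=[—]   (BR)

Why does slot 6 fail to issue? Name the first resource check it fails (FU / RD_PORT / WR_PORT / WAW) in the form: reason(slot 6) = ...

(0) want 1×MEM +1rd +1wr — yes → AL1|MU2|ME1|BR1|rd3|wr3
(1) want 1×MUL +2rd +1wr — yes → AL1|MU1|ME1|BR1|rd1|wr2
(2) want 1×ALU +2rd +1wr — RD_PORT → AL1|MU1|ME1|BR1|rd1|wr2
(3) want 1×ALU +1rd +1wr — WAW → AL1|MU1|ME1|BR1|rd1|wr2
(4) want 1×MEM +1rd +1wr — yes → AL1|MU1|ME0|BR1|rd0|wr1
(5) want 1×MEM +1rd +0wr — FU → AL1|MU1|ME0|BR1|rd0|wr1
(6) want 1×ALU +2rd +1wr — RD_PORT → AL1|MU1|ME0|BR1|rd0|wr1
(7) want 1×BR +0rd +0wr — yes → AL1|MU1|ME0|BR0|rd0|wr1

reason(slot 6) = RD_PORT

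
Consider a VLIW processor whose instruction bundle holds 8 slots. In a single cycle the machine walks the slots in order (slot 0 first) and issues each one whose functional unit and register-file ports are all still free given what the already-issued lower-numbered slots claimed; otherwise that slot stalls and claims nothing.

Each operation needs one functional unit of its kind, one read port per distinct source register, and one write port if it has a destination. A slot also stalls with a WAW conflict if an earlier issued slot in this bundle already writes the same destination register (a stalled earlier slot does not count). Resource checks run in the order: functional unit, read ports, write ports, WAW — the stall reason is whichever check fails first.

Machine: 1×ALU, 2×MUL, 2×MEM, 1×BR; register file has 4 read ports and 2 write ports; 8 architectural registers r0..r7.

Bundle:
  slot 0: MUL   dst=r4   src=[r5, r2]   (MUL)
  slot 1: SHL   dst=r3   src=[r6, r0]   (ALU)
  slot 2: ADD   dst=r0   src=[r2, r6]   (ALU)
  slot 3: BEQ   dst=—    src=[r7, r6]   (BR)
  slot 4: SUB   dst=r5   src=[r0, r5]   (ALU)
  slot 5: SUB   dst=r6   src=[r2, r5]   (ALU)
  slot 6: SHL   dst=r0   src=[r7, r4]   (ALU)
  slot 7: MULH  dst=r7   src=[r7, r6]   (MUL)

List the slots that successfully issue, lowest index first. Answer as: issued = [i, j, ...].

issued = [0, 1]

slot 0 (MUL): ISSUE — free A1,Mu1,Ld2,B1 rp2 wp1
slot 1 (ALU): ISSUE — free A0,Mu1,Ld2,B1 rp0 wp0
slot 2 (ALU): stall FU — free A0,Mu1,Ld2,B1 rp0 wp0
slot 3 (BR): stall RD_PORT — free A0,Mu1,Ld2,B1 rp0 wp0
slot 4 (ALU): stall FU — free A0,Mu1,Ld2,B1 rp0 wp0
slot 5 (ALU): stall FU — free A0,Mu1,Ld2,B1 rp0 wp0
slot 6 (ALU): stall FU — free A0,Mu1,Ld2,B1 rp0 wp0
slot 7 (MUL): stall RD_PORT — free A0,Mu1,Ld2,B1 rp0 wp0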